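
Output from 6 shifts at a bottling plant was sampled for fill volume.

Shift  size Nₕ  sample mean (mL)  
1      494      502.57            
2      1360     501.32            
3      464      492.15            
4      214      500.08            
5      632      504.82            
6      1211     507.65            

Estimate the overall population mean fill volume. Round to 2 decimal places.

502.69

x̄_st = (Σ Nₕx̄ₕ) / (Σ Nₕ) = (494·502.57 + 1360·501.32 + 464·492.15 + 214·500.08 + 632·504.82 + 1211·507.65) / 4375
= 2199249.89 / 4375 = 502.6857... → 502.69.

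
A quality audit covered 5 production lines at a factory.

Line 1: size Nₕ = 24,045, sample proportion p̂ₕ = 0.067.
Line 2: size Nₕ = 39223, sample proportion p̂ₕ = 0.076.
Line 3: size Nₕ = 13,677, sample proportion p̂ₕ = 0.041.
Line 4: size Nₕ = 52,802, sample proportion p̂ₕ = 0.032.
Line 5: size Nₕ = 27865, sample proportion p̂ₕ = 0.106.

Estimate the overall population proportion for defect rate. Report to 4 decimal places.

Wₕ = Nₕ/N with N = 157612: 0.1526, 0.2489, 0.0868, 0.3350, 0.1768.
p̂_st = 0.1526·0.067 + 0.2489·0.076 + 0.0868·0.041 + 0.3350·0.032 + 0.1768·0.106 ≈ 0.062153... → 0.0622.

0.0622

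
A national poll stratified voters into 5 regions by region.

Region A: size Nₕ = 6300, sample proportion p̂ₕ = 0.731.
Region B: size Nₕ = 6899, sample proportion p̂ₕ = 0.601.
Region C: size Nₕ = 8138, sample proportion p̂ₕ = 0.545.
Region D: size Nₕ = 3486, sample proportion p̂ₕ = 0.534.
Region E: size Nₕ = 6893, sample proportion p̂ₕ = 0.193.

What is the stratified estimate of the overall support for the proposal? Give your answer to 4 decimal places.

0.5164

Wₕ = Nₕ/N with N = 31716: 0.1986, 0.2175, 0.2566, 0.1099, 0.2173.
p̂_st = 0.1986·0.731 + 0.2175·0.601 + 0.2566·0.545 + 0.1099·0.534 + 0.2173·0.193 ≈ 0.516417... → 0.5164.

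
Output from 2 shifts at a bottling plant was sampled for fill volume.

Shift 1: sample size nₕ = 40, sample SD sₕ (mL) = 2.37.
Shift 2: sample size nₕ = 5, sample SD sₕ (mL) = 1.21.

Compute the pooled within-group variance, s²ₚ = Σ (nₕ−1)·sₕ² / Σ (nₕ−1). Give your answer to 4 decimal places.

Degrees of freedom: 39 + 4 = 43.
Σ(nₕ−1)sₕ² = 39·5.6169 + 4·1.4641 = 224.9155.
s²ₚ = 224.9155 / 43 = 5.230593... → 5.2306.

5.2306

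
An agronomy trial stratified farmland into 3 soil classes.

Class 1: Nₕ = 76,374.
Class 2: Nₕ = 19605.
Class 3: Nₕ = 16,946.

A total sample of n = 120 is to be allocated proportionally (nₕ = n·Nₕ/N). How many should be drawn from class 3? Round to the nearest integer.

18

Share of class 3 = 16946/112925 = 0.15006.
Allocate 120 × 0.15006 = 18.008... → 18.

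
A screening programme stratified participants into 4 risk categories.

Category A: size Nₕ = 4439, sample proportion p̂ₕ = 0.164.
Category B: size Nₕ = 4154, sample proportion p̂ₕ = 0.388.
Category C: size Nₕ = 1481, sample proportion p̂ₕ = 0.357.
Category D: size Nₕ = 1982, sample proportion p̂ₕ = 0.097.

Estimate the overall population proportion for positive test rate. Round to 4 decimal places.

0.2539

Wₕ = Nₕ/N with N = 12056: 0.3682, 0.3446, 0.1228, 0.1644.
p̂_st = 0.3682·0.164 + 0.3446·0.388 + 0.1228·0.357 + 0.1644·0.097 ≈ 0.253875... → 0.2539.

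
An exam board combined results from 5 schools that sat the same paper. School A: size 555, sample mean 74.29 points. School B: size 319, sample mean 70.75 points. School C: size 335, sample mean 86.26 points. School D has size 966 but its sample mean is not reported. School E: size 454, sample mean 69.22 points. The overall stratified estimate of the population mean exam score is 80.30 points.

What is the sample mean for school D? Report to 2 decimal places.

N = 555 + 319 + 335 + 966 + 454 = 2629.
Overall total = μ·N = 80.30·2629 = 211108.7.
Subtract the known strata: 555·74.29 + 319·70.75 + 335·86.26 + 454·69.22 = 124123.18.
Remaining total for school D: 211108.7 − 124123.18 = 86985.52.
Divide by its size: 86985.52 / 966 = 90.0471... → 90.05.

90.05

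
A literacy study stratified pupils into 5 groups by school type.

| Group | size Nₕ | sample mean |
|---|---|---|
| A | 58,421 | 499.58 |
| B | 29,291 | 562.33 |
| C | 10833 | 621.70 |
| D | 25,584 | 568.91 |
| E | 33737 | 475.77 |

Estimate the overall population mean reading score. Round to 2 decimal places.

525.75

N = 157866; weights Wₕ = Nₕ/N = (0.3701, 0.1855, 0.0686, 0.1621, 0.2137).
x̄_st = Σ Wₕ·x̄ₕ = 0.3701·499.58 + 0.1855·562.33 + 0.0686·621.70 + 0.1621·568.91 + 0.2137·475.77 ≈ 525.7503...
→ 525.75.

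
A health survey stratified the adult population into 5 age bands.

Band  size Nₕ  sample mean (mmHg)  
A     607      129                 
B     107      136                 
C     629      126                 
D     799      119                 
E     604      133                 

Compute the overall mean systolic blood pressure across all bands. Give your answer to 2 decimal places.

N = 2746; weights Wₕ = Nₕ/N = (0.2210, 0.0390, 0.2291, 0.2910, 0.2200).
x̄_st = Σ Wₕ·x̄ₕ = 0.2210·129 + 0.0390·136 + 0.2291·126 + 0.2910·119 + 0.2200·133 ≈ 126.5557...
→ 126.56.

126.56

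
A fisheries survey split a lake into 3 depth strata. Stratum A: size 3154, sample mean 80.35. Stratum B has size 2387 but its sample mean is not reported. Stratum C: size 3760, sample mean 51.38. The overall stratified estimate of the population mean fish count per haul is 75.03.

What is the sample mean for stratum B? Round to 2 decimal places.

105.25

Σ Nₕx̄ₕ = N·μ, so 2387·x̄_B = 9301·75.03 − (3154·80.35 + 3760·51.38).
= 697854.03 − 446612.7 = 251241.33.
x̄_B = 251241.33 / 2387 = 105.2540... → 105.25.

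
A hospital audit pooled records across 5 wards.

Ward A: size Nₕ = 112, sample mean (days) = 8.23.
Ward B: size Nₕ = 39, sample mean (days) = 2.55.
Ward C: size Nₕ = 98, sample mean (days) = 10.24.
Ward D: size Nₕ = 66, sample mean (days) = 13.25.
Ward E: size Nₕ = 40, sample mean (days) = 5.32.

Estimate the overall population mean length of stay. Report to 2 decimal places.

8.77

N = 355; weights Wₕ = Nₕ/N = (0.3155, 0.1099, 0.2761, 0.1859, 0.1127).
x̄_st = Σ Wₕ·x̄ₕ = 0.3155·8.23 + 0.1099·2.55 + 0.2761·10.24 + 0.1859·13.25 + 0.1127·5.32 ≈ 8.7663...
→ 8.77.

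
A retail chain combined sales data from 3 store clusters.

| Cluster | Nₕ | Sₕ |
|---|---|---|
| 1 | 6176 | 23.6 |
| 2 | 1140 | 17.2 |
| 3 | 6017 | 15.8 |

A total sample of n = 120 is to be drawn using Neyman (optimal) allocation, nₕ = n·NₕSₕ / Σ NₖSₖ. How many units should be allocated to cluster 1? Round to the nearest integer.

67

Σ NₕSₕ = 6176·23.6 + 1140·17.2 + 6017·15.8 = 260430.2.
Share for 1: 145753.6/260430.2 = 0.55966.
n_1 = 120 × 0.55966 = 67.160... → 67.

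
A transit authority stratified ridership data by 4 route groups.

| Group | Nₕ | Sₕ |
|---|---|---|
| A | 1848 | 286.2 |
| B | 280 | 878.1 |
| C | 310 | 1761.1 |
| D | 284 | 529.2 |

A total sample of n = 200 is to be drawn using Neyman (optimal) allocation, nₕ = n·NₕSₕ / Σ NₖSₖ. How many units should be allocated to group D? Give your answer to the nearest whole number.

Σ NₕSₕ = 1848·286.2 + 280·878.1 + 310·1761.1 + 284·529.2 = 1470999.4.
Share for D: 150292.8/1470999.4 = 0.10217.
n_D = 200 × 0.10217 = 20.434... → 20.

20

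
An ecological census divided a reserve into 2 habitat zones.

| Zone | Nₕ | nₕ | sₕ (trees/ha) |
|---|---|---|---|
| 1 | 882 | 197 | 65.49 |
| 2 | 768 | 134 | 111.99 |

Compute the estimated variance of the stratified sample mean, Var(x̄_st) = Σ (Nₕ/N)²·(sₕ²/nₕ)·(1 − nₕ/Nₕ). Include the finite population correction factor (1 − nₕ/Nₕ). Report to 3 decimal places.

21.571

N = 1650; Wₕ = Nₕ/N.
zone 1: (882/1650)²·65.49²/197·(1 − 197/882) = 4.831423
zone 2: (768/1650)²·111.99²/134·(1 − 134/768) = 16.739261
Sum = 21.570684 → 21.571.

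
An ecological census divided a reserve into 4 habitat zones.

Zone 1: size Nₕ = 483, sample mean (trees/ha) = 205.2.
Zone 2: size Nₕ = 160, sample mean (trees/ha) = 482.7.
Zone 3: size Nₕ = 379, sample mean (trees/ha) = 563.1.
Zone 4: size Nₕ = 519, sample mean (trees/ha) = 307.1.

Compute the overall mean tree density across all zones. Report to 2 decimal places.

356.36

N = 1541; weights Wₕ = Nₕ/N = (0.3134, 0.1038, 0.2459, 0.3368).
x̄_st = Σ Wₕ·x̄ₕ = 0.3134·205.2 + 0.1038·482.7 + 0.2459·563.1 + 0.3368·307.1 ≈ 356.3552...
→ 356.36.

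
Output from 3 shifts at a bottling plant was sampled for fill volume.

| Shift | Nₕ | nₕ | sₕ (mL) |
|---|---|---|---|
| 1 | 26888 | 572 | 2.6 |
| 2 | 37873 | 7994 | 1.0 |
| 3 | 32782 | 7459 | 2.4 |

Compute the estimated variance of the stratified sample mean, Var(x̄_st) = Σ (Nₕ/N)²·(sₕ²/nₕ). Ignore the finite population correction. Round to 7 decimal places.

N = 97543. Term for each stratum: Wₕ²sₕ²/nₕ.
Var(x̄_st) = 0.0008979982 + 0.0000188583 + 0.0000872209 = 0.0010040774 → 0.0010041.

0.0010041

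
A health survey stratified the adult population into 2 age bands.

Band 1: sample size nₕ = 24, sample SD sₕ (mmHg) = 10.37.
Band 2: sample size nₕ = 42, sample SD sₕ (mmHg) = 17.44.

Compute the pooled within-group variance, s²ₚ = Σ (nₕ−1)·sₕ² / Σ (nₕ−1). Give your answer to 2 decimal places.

233.49

Degrees of freedom: 23 + 41 = 64.
Σ(nₕ−1)sₕ² = 23·107.5369 + 41·304.1536 = 14943.6463.
s²ₚ = 14943.6463 / 64 = 233.4945... → 233.49.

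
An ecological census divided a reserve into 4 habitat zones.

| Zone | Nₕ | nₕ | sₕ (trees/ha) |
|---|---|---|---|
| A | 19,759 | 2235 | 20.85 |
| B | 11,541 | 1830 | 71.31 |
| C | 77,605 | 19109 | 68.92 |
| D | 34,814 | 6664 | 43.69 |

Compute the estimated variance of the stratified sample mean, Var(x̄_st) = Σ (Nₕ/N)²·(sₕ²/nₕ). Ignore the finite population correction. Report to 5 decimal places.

N = 143719. Term for each stratum: Wₕ²sₕ²/nₕ.
Var(x̄_st) = 0.00367651 + 0.01791877 + 0.07247757 + 0.01680771 = 0.11088057 → 0.11088.

0.11088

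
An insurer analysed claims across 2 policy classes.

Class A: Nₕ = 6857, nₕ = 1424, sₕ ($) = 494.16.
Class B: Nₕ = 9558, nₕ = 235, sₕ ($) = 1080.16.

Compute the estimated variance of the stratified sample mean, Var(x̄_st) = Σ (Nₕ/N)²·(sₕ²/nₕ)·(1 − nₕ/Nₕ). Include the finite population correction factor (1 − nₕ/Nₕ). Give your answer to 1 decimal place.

1665.6

N = 16415. Term for each stratum: Wₕ²sₕ²/nₕ·(1−nₕ/Nₕ).
Var(x̄_st) = 23.7092 + 1641.9096 = 1665.6189 → 1665.6.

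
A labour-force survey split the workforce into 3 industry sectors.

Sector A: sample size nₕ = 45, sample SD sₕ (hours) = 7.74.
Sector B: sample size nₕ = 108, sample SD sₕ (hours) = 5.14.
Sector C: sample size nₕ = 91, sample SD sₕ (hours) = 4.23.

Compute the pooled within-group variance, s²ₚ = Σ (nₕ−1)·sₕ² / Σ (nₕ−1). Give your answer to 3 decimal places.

Degrees of freedom: 44 + 107 + 90 = 241.
Σ(nₕ−1)sₕ² = 44·59.9076 + 107·26.4196 + 90·17.8929 = 7073.1926.
s²ₚ = 7073.1926 / 241 = 29.34935... → 29.349.

29.349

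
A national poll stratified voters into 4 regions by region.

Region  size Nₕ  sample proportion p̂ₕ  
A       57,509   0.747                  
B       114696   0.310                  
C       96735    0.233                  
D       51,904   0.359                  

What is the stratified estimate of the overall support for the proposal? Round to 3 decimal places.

N = 57509 + 114696 + 96735 + 51904 = 320844.
Overall proportion = Σ (Nₕ/N)·p̂ₕ.
Σ Nₕp̂ₕ = 42959.223 + 35555.76 + 22539.255 + 18633.536 = 119687.774.
119687.774 / 320844 = 0.37304... → 0.373.

0.373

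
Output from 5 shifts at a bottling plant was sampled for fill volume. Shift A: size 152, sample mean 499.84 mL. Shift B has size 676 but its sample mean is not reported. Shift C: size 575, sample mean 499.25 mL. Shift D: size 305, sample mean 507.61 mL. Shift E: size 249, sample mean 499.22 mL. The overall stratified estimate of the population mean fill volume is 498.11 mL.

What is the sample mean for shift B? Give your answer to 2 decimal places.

Σ Nₕx̄ₕ = N·μ, so 676·x̄_B = 1957·498.11 − (152·499.84 + 575·499.25 + 305·507.61 + 249·499.22).
= 974801.27 − 642171.26 = 332630.01.
x̄_B = 332630.01 / 676 = 492.0562... → 492.06.

492.06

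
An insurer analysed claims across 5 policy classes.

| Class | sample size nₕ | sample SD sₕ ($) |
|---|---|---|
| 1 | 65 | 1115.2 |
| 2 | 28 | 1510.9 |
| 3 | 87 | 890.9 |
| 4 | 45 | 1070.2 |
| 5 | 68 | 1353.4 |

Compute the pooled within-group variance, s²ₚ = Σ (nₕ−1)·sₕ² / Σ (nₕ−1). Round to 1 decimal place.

1328497.4

Degrees of freedom: 64 + 27 + 86 + 44 + 67 = 288.
Σ(nₕ−1)sₕ² = 64·1243671.04 + 27·2282818.81 + 86·793702.81 + 44·1145328.04 + 67·1831691.56 = 382607264.37.
s²ₚ = 382607264.37 / 288 = 1328497.446... → 1328497.4.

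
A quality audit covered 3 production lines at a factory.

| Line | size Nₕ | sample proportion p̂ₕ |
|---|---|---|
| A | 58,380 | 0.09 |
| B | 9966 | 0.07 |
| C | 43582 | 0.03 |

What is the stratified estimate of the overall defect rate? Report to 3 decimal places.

N = 58380 + 9966 + 43582 = 111928.
Overall proportion = Σ (Nₕ/N)·p̂ₕ.
Σ Nₕp̂ₕ = 5254.2 + 697.62 + 1307.46 = 7259.28.
7259.28 / 111928 = 0.06486... → 0.065.

0.065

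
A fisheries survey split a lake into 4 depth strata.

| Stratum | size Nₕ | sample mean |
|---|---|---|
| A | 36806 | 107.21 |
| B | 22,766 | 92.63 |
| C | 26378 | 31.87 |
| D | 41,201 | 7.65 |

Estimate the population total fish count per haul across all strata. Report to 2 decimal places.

Population total = Σ Nₕ·x̄ₕ (each stratum's size times its mean).
36806·107.21 + 22766·92.63 + 26378·31.87 + 41201·7.65 = 3945971.26 + 2108814.58 + 840666.86 + 315187.65 = 7210640.35.

7210640.35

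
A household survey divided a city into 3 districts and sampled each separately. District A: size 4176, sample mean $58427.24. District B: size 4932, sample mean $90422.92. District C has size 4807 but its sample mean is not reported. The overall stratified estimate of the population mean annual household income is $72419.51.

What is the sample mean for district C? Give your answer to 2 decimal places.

N = 4176 + 4932 + 4807 = 13915.
Overall total = μ·N = 72419.51·13915 = 1007717481.65.
Subtract the known strata: 4176·58427.24 + 4932·90422.92 = 689957995.68.
Remaining total for district C: 1007717481.65 − 689957995.68 = 317759485.97.
Divide by its size: 317759485.97 / 4807 = 66103.4920... → 66103.49.

66103.49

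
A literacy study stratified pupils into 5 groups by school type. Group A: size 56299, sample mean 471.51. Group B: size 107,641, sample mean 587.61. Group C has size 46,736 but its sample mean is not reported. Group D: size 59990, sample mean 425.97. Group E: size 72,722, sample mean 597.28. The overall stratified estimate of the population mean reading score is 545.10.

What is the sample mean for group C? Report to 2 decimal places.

607.56

Σ Nₕx̄ₕ = N·μ, so 46736·x̄_C = 343388·545.10 − (56299·471.51 + 107641·587.61 + 59990·425.97 + 72722·597.28).
= 187180798.8 − 158785805.96 = 28394992.84.
x̄_C = 28394992.84 / 46736 = 607.5615... → 607.56.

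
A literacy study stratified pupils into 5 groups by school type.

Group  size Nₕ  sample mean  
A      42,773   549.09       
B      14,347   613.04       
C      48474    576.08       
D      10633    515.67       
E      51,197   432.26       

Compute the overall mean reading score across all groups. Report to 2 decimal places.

N = 167424; weights Wₕ = Nₕ/N = (0.2555, 0.0857, 0.2895, 0.0635, 0.3058).
x̄_st = Σ Wₕ·x̄ₕ = 0.2555·549.09 + 0.0857·613.04 + 0.2895·576.08 + 0.0635·515.67 + 0.3058·432.26 ≈ 524.5362...
→ 524.54.

524.54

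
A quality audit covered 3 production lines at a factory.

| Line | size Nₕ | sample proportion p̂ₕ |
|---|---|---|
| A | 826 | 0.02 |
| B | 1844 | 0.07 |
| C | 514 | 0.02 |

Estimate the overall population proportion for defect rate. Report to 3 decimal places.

N = 826 + 1844 + 514 = 3184.
Overall proportion = Σ (Nₕ/N)·p̂ₕ.
Σ Nₕp̂ₕ = 16.52 + 129.08 + 10.28 = 155.88.
155.88 / 3184 = 0.04896... → 0.049.

0.049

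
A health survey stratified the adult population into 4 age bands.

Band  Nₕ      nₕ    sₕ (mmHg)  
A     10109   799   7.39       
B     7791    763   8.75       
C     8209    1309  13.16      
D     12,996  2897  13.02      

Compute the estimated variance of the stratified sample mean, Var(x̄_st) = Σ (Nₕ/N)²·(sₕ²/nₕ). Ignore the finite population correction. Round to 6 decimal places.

N = 39105; Wₕ = Nₕ/N.
band A: (10109/39105)²·7.39²/799 = 0.004567661
band B: (7791/39105)²·8.75²/763 = 0.003983028
band C: (8209/39105)²·13.16²/1309 = 0.005830262
band D: (12996/39105)²·13.02²/2897 = 0.006462913
Sum = 0.020843865 → 0.020844.

0.020844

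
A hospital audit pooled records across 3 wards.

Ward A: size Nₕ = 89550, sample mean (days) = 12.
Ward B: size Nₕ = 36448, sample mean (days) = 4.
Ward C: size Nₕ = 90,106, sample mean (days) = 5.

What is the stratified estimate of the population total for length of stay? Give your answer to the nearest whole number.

A: 89550·12 = 1074600
B: 36448·4 = 145792
C: 90106·5 = 450530
τ̂ = Σ Nₕx̄ₕ = 1670922.

1670922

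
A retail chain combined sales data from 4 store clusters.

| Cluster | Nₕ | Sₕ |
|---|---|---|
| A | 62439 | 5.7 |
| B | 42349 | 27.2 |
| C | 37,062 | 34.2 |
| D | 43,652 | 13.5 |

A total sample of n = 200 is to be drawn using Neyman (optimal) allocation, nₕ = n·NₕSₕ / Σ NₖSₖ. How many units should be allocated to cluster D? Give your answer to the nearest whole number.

35

Σ NₕSₕ = 62439·5.7 + 42349·27.2 + 37062·34.2 + 43652·13.5 = 3364617.5.
Share for D: 589302/3364617.5 = 0.17515.
n_D = 200 × 0.17515 = 35.029... → 35.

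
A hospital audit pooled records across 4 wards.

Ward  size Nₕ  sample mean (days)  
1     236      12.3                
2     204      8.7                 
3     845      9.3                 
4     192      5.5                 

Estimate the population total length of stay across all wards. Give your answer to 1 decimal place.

13592.1

Estimate total by summing Nₕ·x̄ₕ over strata.
236·12.3 + 204·8.7 + 845·9.3 + 192·5.5 = 2902.8 + 1774.8 + 7858.5 + 1056 = 13592.1.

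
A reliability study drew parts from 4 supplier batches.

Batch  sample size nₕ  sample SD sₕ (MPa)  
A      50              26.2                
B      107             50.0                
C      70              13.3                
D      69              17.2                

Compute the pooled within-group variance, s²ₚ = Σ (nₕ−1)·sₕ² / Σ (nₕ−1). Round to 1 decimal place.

Degrees of freedom: 49 + 106 + 69 + 68 = 292.
Σ(nₕ−1)sₕ² = 49·686.44 + 106·2500 + 69·176.89 + 68·295.84 = 330958.09.
s²ₚ = 330958.09 / 292 = 1133.418... → 1133.4.

1133.4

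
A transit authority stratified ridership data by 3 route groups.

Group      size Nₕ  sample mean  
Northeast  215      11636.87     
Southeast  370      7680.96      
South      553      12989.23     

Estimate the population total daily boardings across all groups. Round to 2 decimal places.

Northeast: 215·11636.87 = 2501927.05
Southeast: 370·7680.96 = 2841955.2
South: 553·12989.23 = 7183044.19
τ̂ = Σ Nₕx̄ₕ = 12526926.44.

12526926.44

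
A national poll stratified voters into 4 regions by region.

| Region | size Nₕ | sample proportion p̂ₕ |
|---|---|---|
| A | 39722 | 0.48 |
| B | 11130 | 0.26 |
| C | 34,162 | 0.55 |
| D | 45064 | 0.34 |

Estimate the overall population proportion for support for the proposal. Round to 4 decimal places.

0.4311

N = 39722 + 11130 + 34162 + 45064 = 130078.
Overall proportion = Σ (Nₕ/N)·p̂ₕ.
Σ Nₕp̂ₕ = 19066.56 + 2893.8 + 18789.1 + 15321.76 = 56071.22.
56071.22 / 130078 = 0.431058... → 0.4311.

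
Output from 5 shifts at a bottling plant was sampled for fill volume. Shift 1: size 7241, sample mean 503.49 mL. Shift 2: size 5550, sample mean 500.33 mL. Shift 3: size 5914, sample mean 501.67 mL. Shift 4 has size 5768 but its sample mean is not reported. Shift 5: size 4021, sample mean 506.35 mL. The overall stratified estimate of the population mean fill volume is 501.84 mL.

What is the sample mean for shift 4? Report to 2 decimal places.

498.25

N = 7241 + 5550 + 5914 + 5768 + 4021 = 28494.
Overall total = μ·N = 501.84·28494 = 14299428.96.
Subtract the known strata: 7241·503.49 + 5550·500.33 + 5914·501.67 + 4021·506.35 = 11425512.32.
Remaining total for shift 4: 14299428.96 − 11425512.32 = 2873916.64.
Divide by its size: 2873916.64 / 5768 = 498.2518... → 498.25.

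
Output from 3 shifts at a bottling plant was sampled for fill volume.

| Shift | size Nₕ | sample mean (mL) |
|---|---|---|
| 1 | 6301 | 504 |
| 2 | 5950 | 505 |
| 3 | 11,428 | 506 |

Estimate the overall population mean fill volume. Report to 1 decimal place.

505.2

N = 23679; weights Wₕ = Nₕ/N = (0.2661, 0.2513, 0.4826).
x̄_st = Σ Wₕ·x̄ₕ = 0.2661·504 + 0.2513·505 + 0.4826·506 ≈ 505.217...
→ 505.2.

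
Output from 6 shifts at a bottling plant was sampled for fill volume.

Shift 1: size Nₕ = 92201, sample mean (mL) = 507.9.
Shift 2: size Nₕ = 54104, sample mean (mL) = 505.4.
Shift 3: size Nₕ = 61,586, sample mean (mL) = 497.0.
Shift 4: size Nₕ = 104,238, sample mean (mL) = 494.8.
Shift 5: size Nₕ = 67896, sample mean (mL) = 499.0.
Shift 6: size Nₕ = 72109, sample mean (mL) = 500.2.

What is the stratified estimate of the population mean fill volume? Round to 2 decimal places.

500.53

N = 92201 + 54104 + 61586 + 104238 + 67896 + 72109 = 452134.
Weight each subgroup mean by Nₕ/N and sum.
Σ Nₕx̄ₕ = 92201·507.9 + 54104·505.4 + 61586·497.0 + 104238·494.8 + 67896·499.0 + 72109·500.2 = 46828887.9 + 27344161.6 + 30608242 + 51576962.4 + 33880104 + 36068921.8 = 226307279.7.
Divide by N: 226307279.7 / 452134 = 500.5314... → 500.53.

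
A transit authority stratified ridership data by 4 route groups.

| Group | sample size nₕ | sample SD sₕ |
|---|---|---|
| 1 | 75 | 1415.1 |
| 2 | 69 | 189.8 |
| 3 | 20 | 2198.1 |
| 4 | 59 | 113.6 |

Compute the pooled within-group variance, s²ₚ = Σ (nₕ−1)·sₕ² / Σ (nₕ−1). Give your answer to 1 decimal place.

1: (75−1)·1415.1² = 74·2002508.01 = 148185592.74
2: (69−1)·189.8² = 68·36024.04 = 2449634.72
3: (20−1)·2198.1² = 19·4831643.61 = 91801228.59
4: (59−1)·113.6² = 58·12904.96 = 748487.68
Numerator = 243184943.73; denominator = Σ(nₕ−1) = 219.
s²ₚ = 243184943.73/219 = 1110433.533... → 1110433.5.

1110433.5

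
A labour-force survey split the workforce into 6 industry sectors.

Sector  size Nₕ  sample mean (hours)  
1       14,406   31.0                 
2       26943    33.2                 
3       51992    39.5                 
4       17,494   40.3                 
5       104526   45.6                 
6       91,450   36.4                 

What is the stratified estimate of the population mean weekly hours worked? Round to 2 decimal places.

x̄_st = (Σ Nₕx̄ₕ) / (Σ Nₕ) = (14406·31.0 + 26943·33.2 + 51992·39.5 + 17494·40.3 + 104526·45.6 + 91450·36.4) / 306811
= 12194951.4 / 306811 = 39.7474... → 39.75.

39.75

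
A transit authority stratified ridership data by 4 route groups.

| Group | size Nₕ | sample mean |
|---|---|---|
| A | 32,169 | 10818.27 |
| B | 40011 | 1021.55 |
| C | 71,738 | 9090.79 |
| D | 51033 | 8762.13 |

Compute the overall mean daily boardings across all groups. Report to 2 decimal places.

N = 194951; weights Wₕ = Nₕ/N = (0.1650, 0.2052, 0.3680, 0.2618).
x̄_st = Σ Wₕ·x̄ₕ = 0.1650·10818.27 + 0.2052·1021.55 + 0.3680·9090.79 + 0.2618·8762.13 ≈ 7633.7082...
→ 7633.71.

7633.71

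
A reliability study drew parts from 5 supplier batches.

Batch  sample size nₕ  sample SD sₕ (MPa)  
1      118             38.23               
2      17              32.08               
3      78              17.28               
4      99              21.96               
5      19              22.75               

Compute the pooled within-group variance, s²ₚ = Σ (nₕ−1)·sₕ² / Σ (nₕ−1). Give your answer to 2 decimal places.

Degrees of freedom: 117 + 16 + 77 + 98 + 18 = 326.
Σ(nₕ−1)sₕ² = 117·1461.5329 + 16·1029.1264 + 77·298.5984 + 98·482.2416 + 18·517.5625 = 267033.2503.
s²ₚ = 267033.2503 / 326 = 819.1204... → 819.12.

819.12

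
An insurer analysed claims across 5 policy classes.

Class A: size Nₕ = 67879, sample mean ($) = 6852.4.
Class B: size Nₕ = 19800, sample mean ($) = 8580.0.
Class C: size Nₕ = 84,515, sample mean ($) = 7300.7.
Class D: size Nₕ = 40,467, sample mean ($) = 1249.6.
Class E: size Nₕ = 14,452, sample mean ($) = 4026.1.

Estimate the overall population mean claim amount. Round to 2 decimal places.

5991.68

N = 67879 + 19800 + 84515 + 40467 + 14452 = 227113.
Overall mean = Σ (Nₕ/N)·x̄ₕ — weight by population share, not a simple average.
Σ Nₕx̄ₕ = 67879·6852.4 + 19800·8580.0 + 84515·7300.7 + 40467·1249.6 + 14452·4026.1 = 465134059.6 + 169884000 + 617018660.5 + 50567563.2 + 58185197.2 = 1360789480.5.
Divide by N: 1360789480.5 / 227113 = 5991.6847... → 5991.68.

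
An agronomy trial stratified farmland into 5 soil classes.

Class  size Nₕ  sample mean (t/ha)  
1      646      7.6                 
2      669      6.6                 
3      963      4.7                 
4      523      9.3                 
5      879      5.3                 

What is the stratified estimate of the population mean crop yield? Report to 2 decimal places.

6.35

N = 646 + 669 + 963 + 523 + 879 = 3680.
Overall mean = Σ (Nₕ/N)·x̄ₕ — weight by population share, not a simple average.
Σ Nₕx̄ₕ = 646·7.6 + 669·6.6 + 963·4.7 + 523·9.3 + 879·5.3 = 4909.6 + 4415.4 + 4526.1 + 4863.9 + 4658.7 = 23373.7.
Divide by N: 23373.7 / 3680 = 6.3515... → 6.35.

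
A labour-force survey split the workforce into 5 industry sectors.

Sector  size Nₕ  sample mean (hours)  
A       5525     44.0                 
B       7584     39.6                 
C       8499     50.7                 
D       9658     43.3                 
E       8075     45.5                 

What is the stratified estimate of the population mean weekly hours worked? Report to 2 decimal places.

N = 5525 + 7584 + 8499 + 9658 + 8075 = 39341.
Weight each subgroup mean by Nₕ/N and sum.
Σ Nₕx̄ₕ = 5525·44.0 + 7584·39.6 + 8499·50.7 + 9658·43.3 + 8075·45.5 = 243100 + 300326.4 + 430899.3 + 418191.4 + 367412.5 = 1759929.6.
Divide by N: 1759929.6 / 39341 = 44.7353... → 44.74.

44.74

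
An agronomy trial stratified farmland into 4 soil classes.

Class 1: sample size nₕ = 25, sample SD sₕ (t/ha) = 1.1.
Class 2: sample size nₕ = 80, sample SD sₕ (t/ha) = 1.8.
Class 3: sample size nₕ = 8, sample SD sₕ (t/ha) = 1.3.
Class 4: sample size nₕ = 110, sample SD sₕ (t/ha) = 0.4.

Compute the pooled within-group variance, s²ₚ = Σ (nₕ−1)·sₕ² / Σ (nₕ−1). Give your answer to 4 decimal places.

1.4350

Degrees of freedom: 24 + 79 + 7 + 109 = 219.
Σ(nₕ−1)sₕ² = 24·1.21 + 79·3.24 + 7·1.69 + 109·0.16 = 314.27.
s²ₚ = 314.27 / 219 = 1.435023... → 1.4350.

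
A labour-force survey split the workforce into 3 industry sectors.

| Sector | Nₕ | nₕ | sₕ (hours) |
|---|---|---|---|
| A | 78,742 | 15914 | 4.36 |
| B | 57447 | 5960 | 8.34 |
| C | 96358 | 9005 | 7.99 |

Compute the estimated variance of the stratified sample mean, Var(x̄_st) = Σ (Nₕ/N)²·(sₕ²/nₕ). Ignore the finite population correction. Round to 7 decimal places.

0.0020664

N = 232547. Term for each stratum: Wₕ²sₕ²/nₕ.
Var(x̄_st) = 0.0001369572 + 0.0007121952 + 0.0012172055 = 0.0020663580 → 0.0020664.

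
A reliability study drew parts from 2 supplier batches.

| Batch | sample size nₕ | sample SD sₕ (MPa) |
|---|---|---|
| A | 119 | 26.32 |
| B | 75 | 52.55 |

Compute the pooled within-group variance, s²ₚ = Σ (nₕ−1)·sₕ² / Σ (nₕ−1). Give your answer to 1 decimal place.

1490.1

A: (119−1)·26.32² = 118·692.7424 = 81743.6032
B: (75−1)·52.55² = 74·2761.5025 = 204351.185
Numerator = 286094.7882; denominator = Σ(nₕ−1) = 192.
s²ₚ = 286094.7882/192 = 1490.077... → 1490.1.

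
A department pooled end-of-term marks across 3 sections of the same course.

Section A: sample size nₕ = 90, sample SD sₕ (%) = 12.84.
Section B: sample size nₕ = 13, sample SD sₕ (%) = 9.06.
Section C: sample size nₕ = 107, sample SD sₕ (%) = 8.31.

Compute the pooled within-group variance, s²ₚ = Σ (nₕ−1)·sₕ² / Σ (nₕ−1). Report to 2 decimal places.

A: (90−1)·12.84² = 89·164.8656 = 14673.0384
B: (13−1)·9.06² = 12·82.0836 = 985.0032
C: (107−1)·8.31² = 106·69.0561 = 7319.9466
Numerator = 22977.9882; denominator = Σ(nₕ−1) = 207.
s²ₚ = 22977.9882/207 = 111.0048... → 111.00.

111.00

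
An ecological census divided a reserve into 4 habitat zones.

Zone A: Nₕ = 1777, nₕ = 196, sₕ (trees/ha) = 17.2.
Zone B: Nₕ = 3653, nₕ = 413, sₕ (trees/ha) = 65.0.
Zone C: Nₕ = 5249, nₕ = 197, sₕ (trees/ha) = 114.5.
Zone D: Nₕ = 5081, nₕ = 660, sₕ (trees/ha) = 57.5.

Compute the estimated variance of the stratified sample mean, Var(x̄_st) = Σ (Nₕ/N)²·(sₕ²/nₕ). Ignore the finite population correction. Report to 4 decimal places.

8.4717

N = 15760; Wₕ = Nₕ/N.
zone A: (1777/15760)²·17.2²/196 = 0.0191895
zone B: (3653/15760)²·65.0²/413 = 0.5496213
zone C: (5249/15760)²·114.5²/197 = 7.3821942
zone D: (5081/15760)²·57.5²/660 = 0.5206882
Sum = 8.4716932 → 8.4717.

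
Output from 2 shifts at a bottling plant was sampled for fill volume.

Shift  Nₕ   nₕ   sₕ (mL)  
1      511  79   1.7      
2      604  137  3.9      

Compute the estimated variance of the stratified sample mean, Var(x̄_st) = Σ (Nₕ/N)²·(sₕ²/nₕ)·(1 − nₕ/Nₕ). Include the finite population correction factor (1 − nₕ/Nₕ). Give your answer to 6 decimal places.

0.031685

N = 1115. Term for each stratum: Wₕ²sₕ²/nₕ·(1−nₕ/Nₕ).
Var(x̄_st) = 0.006495696 + 0.025189105 = 0.031684800 → 0.031685.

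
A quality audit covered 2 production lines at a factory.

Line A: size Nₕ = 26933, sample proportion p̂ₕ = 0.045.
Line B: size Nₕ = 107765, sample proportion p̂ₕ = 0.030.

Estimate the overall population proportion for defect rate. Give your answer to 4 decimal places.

0.0330

N = 26933 + 107765 = 134698.
Overall proportion = Σ (Nₕ/N)·p̂ₕ.
Σ Nₕp̂ₕ = 1211.985 + 3232.95 = 4444.935.
4444.935 / 134698 = 0.032999... → 0.0330.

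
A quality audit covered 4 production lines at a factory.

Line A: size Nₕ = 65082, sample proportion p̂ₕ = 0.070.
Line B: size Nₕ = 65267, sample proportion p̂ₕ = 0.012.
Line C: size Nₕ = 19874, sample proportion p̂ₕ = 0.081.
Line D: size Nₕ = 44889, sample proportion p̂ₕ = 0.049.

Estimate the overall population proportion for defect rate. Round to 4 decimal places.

0.0469

Wₕ = Nₕ/N with N = 195112: 0.3336, 0.3345, 0.1019, 0.2301.
p̂_st = 0.3336·0.070 + 0.3345·0.012 + 0.1019·0.081 + 0.2301·0.049 ≈ 0.046887... → 0.0469.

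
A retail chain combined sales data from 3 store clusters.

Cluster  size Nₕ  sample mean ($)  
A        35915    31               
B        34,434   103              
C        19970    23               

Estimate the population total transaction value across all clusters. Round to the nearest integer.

A: 35915·31 = 1113365
B: 34434·103 = 3546702
C: 19970·23 = 459310
τ̂ = Σ Nₕx̄ₕ = 5119377.

5119377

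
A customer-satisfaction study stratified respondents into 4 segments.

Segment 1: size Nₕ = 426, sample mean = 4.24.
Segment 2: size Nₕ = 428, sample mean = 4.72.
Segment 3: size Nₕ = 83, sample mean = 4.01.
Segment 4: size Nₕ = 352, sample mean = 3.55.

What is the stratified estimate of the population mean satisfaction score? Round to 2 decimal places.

N = 426 + 428 + 83 + 352 = 1289.
Weight each subgroup mean by Nₕ/N and sum.
Σ Nₕx̄ₕ = 426·4.24 + 428·4.72 + 83·4.01 + 352·3.55 = 1806.24 + 2020.16 + 332.83 + 1249.6 = 5408.83.
Divide by N: 5408.83 / 1289 = 4.1961... → 4.20.

4.20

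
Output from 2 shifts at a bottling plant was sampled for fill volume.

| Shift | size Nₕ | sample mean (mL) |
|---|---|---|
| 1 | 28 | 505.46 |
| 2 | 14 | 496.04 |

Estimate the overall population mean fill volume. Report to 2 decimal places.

502.32

x̄_st = (Σ Nₕx̄ₕ) / (Σ Nₕ) = (28·505.46 + 14·496.04) / 42
= 21097.44 / 42 = 502.32 → 502.32.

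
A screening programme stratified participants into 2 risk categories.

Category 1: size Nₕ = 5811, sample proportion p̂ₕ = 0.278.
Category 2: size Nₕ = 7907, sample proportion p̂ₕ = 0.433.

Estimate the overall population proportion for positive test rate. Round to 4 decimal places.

N = 5811 + 7907 = 13718.
Overall proportion = Σ (Nₕ/N)·p̂ₕ.
Σ Nₕp̂ₕ = 1615.458 + 3423.731 = 5039.189.
5039.189 / 13718 = 0.367341... → 0.3673.

0.3673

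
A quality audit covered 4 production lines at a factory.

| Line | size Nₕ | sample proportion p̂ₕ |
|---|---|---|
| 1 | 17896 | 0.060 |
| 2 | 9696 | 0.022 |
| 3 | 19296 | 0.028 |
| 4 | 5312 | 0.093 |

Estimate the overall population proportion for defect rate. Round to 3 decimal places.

0.044

N = 17896 + 9696 + 19296 + 5312 = 52200.
Overall proportion = Σ (Nₕ/N)·p̂ₕ.
Σ Nₕp̂ₕ = 1073.76 + 213.312 + 540.288 + 494.016 = 2321.376.
2321.376 / 52200 = 0.04447... → 0.044.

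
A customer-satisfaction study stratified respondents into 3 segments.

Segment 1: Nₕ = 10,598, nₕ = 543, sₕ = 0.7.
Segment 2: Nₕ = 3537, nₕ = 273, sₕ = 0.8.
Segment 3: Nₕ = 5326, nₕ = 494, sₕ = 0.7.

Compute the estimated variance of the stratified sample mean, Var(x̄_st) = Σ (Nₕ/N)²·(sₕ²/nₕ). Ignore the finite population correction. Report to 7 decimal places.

N = 19461; Wₕ = Nₕ/N.
segment 1: (10598/19461)²·0.7²/543 = 0.0002676170
segment 2: (3537/19461)²·0.8²/273 = 0.0000774385
segment 3: (5326/19461)²·0.7²/494 = 0.0000742918
Sum = 0.0004193474 → 0.0004193.

0.0004193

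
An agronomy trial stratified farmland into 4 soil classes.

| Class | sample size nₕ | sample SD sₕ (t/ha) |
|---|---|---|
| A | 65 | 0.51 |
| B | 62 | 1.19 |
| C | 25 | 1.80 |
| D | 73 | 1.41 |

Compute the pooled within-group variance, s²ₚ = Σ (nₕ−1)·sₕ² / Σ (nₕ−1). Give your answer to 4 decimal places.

1.4658

Degrees of freedom: 64 + 61 + 24 + 72 = 221.
Σ(nₕ−1)sₕ² = 64·0.2601 + 61·1.4161 + 24·3.24 + 72·1.9881 = 323.9317.
s²ₚ = 323.9317 / 221 = 1.465754... → 1.4658.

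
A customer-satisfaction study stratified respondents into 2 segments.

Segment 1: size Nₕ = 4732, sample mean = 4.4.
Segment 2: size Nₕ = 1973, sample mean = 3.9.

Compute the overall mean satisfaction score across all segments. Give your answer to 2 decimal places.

N = 4732 + 1973 = 6705.
Overall mean = Σ (Nₕ/N)·x̄ₕ — weight by population share, not a simple average.
Σ Nₕx̄ₕ = 4732·4.4 + 1973·3.9 = 20820.8 + 7694.7 = 28515.5.
Divide by N: 28515.5 / 6705 = 4.2529... → 4.25.

4.25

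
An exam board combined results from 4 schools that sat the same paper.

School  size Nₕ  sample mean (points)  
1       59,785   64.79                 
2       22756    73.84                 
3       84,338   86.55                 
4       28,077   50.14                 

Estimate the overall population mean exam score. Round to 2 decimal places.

73.15

N = 194956; weights Wₕ = Nₕ/N = (0.3067, 0.1167, 0.4326, 0.1440).
x̄_st = Σ Wₕ·x̄ₕ = 0.3067·64.79 + 0.1167·73.84 + 0.4326·86.55 + 0.1440·50.14 ≈ 73.1499...
→ 73.15.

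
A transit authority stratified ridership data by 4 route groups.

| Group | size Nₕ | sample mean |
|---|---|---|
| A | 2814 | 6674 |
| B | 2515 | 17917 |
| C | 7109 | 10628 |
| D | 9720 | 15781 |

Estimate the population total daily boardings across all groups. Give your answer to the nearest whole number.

A: 2814·6674 = 18780636
B: 2515·17917 = 45061255
C: 7109·10628 = 75554452
D: 9720·15781 = 153391320
τ̂ = Σ Nₕx̄ₕ = 292787663.

292787663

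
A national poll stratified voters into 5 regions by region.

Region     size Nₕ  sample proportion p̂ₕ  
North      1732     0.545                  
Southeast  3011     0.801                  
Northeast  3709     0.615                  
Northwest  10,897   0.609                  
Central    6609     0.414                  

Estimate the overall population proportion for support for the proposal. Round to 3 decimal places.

0.578

Wₕ = Nₕ/N with N = 25958: 0.0667, 0.1160, 0.1429, 0.4198, 0.2546.
p̂_st = 0.0667·0.545 + 0.1160·0.801 + 0.1429·0.615 + 0.4198·0.609 + 0.2546·0.414 ≈ 0.57821... → 0.578.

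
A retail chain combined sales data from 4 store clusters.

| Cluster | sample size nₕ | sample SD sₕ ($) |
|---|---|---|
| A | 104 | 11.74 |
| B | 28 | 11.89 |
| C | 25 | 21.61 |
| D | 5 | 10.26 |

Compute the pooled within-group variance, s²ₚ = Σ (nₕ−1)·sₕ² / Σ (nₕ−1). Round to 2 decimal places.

Degrees of freedom: 103 + 27 + 24 + 4 = 158.
Σ(nₕ−1)sₕ² = 103·137.8276 + 27·141.3721 + 24·466.9921 + 4·105.2676 = 29642.1703.
s²ₚ = 29642.1703 / 158 = 187.6087... → 187.61.

187.61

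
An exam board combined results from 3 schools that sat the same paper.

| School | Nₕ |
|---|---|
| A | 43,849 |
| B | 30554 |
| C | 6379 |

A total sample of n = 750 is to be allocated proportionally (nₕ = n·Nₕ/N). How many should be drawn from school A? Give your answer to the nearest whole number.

407

Share of school A = 43849/80782 = 0.54281.
Allocate 750 × 0.54281 = 407.105... → 407.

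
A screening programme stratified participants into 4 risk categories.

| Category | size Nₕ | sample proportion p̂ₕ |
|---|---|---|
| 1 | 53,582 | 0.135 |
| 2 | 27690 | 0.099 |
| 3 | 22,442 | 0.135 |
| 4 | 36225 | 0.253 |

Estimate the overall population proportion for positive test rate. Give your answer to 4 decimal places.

0.1584

N = 53582 + 27690 + 22442 + 36225 = 139939.
Overall proportion = Σ (Nₕ/N)·p̂ₕ.
Σ Nₕp̂ₕ = 7233.57 + 2741.31 + 3029.67 + 9164.925 = 22169.475.
22169.475 / 139939 = 0.158422... → 0.1584.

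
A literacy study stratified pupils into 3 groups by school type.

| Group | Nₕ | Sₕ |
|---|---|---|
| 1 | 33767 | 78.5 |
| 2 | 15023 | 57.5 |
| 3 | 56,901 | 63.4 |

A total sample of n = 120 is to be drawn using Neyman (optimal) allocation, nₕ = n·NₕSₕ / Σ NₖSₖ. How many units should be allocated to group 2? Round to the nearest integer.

Σ NₕSₕ = 33767·78.5 + 15023·57.5 + 56901·63.4 = 7122055.4.
Share for 2: 863822.5/7122055.4 = 0.12129.
n_2 = 120 × 0.12129 = 14.555... → 15.

15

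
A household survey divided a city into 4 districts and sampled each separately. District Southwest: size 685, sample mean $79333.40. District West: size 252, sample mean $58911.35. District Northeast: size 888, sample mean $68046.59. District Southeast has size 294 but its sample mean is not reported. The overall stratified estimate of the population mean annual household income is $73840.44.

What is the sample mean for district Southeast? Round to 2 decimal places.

Σ Nₕx̄ₕ = N·μ, so 294·x̄_Southeast = 2119·73840.44 − (685·79333.40 + 252·58911.35 + 888·68046.59).
= 156467892.36 − 129614411.12 = 26853481.24.
x̄_Southeast = 26853481.24 / 294 = 91338.3716... → 91338.37.

91338.37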